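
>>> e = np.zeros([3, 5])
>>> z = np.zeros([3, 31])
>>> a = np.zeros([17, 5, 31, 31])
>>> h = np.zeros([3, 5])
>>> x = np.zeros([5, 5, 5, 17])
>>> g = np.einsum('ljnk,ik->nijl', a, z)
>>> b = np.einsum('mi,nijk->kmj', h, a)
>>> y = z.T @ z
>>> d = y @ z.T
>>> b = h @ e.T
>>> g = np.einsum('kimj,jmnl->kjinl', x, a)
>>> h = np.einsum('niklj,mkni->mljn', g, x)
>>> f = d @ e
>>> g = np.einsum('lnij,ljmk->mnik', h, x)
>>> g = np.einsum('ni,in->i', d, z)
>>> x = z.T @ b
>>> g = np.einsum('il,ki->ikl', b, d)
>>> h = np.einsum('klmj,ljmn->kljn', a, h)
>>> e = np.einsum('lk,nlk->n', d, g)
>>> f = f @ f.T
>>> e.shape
(3,)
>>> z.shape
(3, 31)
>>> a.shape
(17, 5, 31, 31)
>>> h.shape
(17, 5, 31, 5)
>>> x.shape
(31, 3)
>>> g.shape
(3, 31, 3)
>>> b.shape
(3, 3)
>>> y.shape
(31, 31)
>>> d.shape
(31, 3)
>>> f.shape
(31, 31)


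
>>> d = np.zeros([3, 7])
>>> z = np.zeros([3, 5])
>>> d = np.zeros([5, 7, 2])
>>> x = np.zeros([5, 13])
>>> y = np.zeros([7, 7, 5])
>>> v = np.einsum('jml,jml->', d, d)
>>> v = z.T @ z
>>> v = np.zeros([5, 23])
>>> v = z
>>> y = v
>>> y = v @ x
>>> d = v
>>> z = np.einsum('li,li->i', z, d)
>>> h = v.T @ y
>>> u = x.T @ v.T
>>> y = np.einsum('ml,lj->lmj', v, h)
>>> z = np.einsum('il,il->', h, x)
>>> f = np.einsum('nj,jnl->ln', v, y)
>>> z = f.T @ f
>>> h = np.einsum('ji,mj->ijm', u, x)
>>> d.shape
(3, 5)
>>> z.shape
(3, 3)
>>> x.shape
(5, 13)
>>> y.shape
(5, 3, 13)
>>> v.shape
(3, 5)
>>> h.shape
(3, 13, 5)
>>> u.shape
(13, 3)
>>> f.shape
(13, 3)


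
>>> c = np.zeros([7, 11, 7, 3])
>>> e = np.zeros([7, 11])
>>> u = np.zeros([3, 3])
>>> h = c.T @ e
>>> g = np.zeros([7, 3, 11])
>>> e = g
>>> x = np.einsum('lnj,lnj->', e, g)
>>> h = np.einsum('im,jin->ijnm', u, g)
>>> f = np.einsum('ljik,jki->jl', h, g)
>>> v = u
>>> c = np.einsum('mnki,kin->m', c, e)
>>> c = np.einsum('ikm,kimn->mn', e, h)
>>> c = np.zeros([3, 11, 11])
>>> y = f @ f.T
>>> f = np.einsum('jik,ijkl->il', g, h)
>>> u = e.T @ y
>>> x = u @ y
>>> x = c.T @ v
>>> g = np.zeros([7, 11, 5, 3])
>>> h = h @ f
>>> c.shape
(3, 11, 11)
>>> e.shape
(7, 3, 11)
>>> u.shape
(11, 3, 7)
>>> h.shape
(3, 7, 11, 3)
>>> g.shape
(7, 11, 5, 3)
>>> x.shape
(11, 11, 3)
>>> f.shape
(3, 3)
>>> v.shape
(3, 3)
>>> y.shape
(7, 7)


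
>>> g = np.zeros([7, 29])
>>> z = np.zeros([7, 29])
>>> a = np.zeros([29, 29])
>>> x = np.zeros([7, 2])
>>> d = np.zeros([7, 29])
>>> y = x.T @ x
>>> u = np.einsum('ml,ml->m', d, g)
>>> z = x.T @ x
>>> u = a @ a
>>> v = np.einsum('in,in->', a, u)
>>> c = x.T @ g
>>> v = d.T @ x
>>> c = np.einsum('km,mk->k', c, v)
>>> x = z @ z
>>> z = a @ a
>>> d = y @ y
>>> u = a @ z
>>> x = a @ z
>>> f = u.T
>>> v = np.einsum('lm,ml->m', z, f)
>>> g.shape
(7, 29)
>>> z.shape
(29, 29)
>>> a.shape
(29, 29)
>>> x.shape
(29, 29)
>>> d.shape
(2, 2)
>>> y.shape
(2, 2)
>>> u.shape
(29, 29)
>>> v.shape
(29,)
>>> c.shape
(2,)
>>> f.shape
(29, 29)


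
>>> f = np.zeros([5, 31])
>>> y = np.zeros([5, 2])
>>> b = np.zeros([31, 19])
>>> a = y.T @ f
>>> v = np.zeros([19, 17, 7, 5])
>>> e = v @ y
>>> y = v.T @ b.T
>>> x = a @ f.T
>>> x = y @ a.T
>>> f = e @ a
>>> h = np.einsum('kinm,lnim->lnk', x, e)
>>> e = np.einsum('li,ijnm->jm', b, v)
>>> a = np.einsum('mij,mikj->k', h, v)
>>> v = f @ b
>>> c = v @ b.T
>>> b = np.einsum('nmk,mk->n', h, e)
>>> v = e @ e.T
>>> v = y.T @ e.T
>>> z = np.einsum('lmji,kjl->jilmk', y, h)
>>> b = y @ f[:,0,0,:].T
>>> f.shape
(19, 17, 7, 31)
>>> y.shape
(5, 7, 17, 31)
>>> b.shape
(5, 7, 17, 19)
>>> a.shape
(7,)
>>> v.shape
(31, 17, 7, 17)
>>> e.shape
(17, 5)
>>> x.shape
(5, 7, 17, 2)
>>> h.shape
(19, 17, 5)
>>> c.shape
(19, 17, 7, 31)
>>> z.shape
(17, 31, 5, 7, 19)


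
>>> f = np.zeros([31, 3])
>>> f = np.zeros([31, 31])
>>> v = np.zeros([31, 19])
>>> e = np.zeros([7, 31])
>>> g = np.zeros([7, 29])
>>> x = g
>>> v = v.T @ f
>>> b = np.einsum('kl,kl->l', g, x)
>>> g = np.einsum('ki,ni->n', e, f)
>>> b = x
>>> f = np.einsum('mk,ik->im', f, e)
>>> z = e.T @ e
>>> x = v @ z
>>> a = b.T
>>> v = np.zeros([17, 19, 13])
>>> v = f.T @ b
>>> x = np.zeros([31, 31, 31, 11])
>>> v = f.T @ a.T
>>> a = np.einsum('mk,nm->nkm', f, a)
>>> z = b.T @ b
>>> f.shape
(7, 31)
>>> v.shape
(31, 29)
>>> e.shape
(7, 31)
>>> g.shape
(31,)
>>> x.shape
(31, 31, 31, 11)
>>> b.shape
(7, 29)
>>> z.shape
(29, 29)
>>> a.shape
(29, 31, 7)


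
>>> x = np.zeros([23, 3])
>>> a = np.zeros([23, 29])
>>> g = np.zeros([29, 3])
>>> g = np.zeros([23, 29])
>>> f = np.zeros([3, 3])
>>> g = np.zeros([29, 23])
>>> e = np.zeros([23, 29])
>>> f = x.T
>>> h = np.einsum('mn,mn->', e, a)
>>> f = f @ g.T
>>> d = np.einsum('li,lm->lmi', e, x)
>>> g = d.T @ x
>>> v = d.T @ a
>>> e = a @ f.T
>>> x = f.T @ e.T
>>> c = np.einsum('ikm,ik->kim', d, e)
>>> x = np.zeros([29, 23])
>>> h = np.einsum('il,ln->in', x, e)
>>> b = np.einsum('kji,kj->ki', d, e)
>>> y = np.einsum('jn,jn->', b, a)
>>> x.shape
(29, 23)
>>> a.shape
(23, 29)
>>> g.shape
(29, 3, 3)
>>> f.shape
(3, 29)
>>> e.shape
(23, 3)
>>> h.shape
(29, 3)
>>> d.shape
(23, 3, 29)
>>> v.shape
(29, 3, 29)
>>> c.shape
(3, 23, 29)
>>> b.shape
(23, 29)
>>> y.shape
()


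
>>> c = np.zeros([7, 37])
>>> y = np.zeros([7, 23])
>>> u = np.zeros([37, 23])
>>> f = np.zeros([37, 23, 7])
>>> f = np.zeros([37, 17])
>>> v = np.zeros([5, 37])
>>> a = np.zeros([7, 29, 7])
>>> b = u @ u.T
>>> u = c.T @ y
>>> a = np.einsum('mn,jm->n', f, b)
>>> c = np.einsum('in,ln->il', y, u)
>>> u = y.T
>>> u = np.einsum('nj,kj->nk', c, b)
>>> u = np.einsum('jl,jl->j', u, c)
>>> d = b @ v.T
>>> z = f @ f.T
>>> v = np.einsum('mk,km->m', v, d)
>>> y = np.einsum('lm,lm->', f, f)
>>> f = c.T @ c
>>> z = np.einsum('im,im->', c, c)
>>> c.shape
(7, 37)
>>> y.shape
()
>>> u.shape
(7,)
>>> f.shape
(37, 37)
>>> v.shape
(5,)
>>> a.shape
(17,)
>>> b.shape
(37, 37)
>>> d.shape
(37, 5)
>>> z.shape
()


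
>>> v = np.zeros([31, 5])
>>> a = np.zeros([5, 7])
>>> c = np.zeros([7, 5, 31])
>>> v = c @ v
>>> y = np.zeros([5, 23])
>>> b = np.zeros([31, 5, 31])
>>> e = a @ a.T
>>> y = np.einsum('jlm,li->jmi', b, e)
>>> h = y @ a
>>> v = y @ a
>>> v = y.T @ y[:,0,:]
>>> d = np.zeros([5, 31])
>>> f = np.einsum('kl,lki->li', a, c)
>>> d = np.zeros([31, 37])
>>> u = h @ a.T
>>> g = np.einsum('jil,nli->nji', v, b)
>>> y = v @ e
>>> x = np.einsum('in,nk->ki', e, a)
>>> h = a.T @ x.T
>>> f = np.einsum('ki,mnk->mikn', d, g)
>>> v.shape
(5, 31, 5)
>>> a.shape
(5, 7)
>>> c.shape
(7, 5, 31)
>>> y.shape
(5, 31, 5)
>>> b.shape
(31, 5, 31)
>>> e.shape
(5, 5)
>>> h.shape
(7, 7)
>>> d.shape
(31, 37)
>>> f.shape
(31, 37, 31, 5)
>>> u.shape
(31, 31, 5)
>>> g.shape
(31, 5, 31)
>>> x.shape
(7, 5)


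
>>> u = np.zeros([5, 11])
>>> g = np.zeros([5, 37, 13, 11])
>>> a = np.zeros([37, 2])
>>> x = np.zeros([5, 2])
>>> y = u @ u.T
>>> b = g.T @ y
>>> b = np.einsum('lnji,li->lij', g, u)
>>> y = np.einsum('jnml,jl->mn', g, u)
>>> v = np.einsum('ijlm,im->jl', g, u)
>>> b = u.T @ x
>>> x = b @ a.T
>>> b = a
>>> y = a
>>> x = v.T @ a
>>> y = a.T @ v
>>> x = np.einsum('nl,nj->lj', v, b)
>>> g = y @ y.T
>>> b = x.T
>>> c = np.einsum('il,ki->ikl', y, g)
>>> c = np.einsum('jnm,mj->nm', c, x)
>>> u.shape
(5, 11)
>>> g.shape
(2, 2)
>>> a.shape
(37, 2)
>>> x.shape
(13, 2)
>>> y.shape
(2, 13)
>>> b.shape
(2, 13)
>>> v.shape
(37, 13)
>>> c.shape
(2, 13)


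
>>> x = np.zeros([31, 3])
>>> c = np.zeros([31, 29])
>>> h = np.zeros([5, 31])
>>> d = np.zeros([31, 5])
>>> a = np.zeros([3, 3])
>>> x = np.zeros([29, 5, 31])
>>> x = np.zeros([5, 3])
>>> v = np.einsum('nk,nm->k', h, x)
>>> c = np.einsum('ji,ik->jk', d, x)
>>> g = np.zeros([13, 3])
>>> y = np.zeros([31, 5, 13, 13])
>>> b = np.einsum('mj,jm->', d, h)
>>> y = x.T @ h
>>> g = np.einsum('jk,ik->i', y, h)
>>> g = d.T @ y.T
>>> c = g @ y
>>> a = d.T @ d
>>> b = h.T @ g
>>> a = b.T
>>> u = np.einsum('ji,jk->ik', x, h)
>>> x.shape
(5, 3)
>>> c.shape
(5, 31)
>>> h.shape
(5, 31)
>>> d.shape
(31, 5)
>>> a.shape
(3, 31)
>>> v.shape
(31,)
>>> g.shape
(5, 3)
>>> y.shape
(3, 31)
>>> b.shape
(31, 3)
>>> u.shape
(3, 31)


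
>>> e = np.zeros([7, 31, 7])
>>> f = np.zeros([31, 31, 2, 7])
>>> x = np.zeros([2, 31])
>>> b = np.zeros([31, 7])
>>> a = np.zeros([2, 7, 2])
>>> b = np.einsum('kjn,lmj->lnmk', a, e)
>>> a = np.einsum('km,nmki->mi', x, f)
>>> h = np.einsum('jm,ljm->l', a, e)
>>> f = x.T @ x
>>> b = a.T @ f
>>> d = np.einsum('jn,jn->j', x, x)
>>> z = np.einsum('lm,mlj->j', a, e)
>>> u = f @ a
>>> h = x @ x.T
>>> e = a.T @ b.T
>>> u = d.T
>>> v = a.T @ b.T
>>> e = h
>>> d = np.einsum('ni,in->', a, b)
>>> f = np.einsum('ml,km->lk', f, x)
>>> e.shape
(2, 2)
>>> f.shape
(31, 2)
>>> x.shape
(2, 31)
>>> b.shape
(7, 31)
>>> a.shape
(31, 7)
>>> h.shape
(2, 2)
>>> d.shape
()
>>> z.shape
(7,)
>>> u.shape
(2,)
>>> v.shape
(7, 7)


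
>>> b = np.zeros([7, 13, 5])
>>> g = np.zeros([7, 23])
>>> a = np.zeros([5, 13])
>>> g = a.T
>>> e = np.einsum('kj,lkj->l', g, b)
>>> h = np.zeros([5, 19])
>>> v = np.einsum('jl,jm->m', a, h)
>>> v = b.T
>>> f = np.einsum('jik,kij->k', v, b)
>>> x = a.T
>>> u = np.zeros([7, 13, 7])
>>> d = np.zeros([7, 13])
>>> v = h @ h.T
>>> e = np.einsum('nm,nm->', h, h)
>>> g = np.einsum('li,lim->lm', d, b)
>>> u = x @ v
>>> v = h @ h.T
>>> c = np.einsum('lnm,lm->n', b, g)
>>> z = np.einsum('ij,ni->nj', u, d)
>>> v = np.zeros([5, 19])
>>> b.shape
(7, 13, 5)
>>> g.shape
(7, 5)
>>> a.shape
(5, 13)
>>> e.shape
()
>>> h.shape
(5, 19)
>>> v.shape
(5, 19)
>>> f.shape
(7,)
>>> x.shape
(13, 5)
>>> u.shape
(13, 5)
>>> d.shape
(7, 13)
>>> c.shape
(13,)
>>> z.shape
(7, 5)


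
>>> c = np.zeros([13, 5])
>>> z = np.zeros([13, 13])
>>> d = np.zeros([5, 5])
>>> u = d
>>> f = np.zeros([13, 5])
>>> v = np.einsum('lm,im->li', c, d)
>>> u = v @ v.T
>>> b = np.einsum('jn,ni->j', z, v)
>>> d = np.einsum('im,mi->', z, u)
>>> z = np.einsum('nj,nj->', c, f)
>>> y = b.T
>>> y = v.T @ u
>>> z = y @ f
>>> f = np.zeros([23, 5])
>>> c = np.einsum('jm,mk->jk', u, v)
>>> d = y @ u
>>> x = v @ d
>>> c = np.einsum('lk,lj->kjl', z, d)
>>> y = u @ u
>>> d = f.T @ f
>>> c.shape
(5, 13, 5)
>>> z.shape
(5, 5)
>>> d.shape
(5, 5)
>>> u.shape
(13, 13)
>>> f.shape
(23, 5)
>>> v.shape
(13, 5)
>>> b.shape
(13,)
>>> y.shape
(13, 13)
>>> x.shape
(13, 13)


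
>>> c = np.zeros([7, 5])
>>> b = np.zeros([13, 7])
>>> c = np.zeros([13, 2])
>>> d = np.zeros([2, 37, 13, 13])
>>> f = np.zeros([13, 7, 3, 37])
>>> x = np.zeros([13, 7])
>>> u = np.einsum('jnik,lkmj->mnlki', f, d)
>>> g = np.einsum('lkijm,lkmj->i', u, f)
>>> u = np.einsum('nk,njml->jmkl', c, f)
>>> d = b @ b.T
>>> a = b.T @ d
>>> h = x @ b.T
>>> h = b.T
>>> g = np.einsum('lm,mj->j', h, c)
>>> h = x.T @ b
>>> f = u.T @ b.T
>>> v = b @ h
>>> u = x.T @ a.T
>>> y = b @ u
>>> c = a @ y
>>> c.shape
(7, 7)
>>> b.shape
(13, 7)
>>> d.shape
(13, 13)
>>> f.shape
(37, 2, 3, 13)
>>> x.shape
(13, 7)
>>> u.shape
(7, 7)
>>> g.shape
(2,)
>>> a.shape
(7, 13)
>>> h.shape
(7, 7)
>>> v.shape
(13, 7)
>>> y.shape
(13, 7)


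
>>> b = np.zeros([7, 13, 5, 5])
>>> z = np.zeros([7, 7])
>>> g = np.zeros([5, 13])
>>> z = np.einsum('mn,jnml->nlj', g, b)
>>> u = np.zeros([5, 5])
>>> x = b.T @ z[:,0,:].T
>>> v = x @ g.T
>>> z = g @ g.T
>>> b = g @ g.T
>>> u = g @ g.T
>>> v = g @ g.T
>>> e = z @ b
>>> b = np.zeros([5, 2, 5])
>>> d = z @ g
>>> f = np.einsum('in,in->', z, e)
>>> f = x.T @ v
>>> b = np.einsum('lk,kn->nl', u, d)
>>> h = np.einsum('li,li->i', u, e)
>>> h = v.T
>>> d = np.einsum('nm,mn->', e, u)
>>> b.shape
(13, 5)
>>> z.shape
(5, 5)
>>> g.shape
(5, 13)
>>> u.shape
(5, 5)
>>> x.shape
(5, 5, 13, 13)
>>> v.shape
(5, 5)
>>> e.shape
(5, 5)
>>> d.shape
()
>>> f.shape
(13, 13, 5, 5)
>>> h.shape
(5, 5)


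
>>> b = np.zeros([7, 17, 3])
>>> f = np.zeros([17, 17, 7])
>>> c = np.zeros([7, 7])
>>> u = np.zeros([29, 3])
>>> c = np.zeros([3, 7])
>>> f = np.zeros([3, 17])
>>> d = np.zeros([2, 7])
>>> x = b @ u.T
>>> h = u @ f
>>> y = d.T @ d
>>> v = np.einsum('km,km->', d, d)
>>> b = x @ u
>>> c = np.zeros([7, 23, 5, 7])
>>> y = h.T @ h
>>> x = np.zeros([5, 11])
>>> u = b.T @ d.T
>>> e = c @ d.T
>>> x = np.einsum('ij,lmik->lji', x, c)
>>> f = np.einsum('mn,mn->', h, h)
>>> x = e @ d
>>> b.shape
(7, 17, 3)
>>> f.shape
()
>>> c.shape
(7, 23, 5, 7)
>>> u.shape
(3, 17, 2)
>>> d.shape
(2, 7)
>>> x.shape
(7, 23, 5, 7)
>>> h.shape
(29, 17)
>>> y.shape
(17, 17)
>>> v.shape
()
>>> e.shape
(7, 23, 5, 2)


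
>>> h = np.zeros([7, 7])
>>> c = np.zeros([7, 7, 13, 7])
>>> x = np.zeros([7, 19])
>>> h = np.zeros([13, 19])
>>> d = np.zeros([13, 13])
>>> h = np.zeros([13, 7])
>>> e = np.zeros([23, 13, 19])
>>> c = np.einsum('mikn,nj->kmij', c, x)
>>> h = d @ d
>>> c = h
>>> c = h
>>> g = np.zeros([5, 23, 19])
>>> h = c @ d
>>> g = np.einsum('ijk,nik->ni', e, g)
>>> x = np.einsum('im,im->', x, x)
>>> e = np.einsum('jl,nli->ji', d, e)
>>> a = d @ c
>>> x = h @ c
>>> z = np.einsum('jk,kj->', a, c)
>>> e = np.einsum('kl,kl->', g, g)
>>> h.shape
(13, 13)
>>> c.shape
(13, 13)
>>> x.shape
(13, 13)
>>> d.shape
(13, 13)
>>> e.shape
()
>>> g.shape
(5, 23)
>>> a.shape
(13, 13)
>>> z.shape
()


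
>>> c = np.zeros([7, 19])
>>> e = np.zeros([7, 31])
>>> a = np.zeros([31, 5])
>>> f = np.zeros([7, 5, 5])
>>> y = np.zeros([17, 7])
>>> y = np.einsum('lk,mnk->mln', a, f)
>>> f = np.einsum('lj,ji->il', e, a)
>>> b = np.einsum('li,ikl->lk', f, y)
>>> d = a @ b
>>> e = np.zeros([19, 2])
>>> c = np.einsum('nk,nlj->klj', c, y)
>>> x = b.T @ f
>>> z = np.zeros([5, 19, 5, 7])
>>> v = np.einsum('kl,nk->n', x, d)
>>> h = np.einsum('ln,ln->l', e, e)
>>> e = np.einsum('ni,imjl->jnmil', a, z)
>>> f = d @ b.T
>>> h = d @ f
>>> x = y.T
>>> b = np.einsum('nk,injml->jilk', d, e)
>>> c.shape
(19, 31, 5)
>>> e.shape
(5, 31, 19, 5, 7)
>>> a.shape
(31, 5)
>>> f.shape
(31, 5)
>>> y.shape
(7, 31, 5)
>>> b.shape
(19, 5, 7, 31)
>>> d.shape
(31, 31)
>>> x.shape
(5, 31, 7)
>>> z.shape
(5, 19, 5, 7)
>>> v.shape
(31,)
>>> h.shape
(31, 5)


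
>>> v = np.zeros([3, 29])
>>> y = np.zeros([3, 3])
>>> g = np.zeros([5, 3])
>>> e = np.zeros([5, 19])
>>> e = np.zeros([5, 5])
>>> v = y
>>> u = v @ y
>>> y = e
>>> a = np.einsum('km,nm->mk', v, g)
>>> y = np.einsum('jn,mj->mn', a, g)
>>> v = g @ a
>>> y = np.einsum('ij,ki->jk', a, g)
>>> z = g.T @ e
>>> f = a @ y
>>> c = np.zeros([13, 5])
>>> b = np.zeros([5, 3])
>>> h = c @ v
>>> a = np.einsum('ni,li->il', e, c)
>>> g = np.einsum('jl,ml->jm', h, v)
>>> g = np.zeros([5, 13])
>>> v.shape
(5, 3)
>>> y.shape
(3, 5)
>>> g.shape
(5, 13)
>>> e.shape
(5, 5)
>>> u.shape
(3, 3)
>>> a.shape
(5, 13)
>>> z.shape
(3, 5)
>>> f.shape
(3, 5)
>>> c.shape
(13, 5)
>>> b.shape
(5, 3)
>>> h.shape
(13, 3)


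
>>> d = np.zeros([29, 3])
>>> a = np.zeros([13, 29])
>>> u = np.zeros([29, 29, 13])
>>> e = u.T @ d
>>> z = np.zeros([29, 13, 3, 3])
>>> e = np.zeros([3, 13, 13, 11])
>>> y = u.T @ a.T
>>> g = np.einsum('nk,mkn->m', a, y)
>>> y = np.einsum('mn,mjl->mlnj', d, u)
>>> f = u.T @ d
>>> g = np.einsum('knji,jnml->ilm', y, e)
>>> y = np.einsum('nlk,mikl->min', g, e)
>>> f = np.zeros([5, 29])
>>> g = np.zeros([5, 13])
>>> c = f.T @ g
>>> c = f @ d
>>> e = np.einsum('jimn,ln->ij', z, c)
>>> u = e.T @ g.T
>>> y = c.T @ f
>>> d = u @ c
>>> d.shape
(29, 3)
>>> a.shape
(13, 29)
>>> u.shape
(29, 5)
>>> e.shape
(13, 29)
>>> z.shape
(29, 13, 3, 3)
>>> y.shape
(3, 29)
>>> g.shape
(5, 13)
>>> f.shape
(5, 29)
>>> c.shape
(5, 3)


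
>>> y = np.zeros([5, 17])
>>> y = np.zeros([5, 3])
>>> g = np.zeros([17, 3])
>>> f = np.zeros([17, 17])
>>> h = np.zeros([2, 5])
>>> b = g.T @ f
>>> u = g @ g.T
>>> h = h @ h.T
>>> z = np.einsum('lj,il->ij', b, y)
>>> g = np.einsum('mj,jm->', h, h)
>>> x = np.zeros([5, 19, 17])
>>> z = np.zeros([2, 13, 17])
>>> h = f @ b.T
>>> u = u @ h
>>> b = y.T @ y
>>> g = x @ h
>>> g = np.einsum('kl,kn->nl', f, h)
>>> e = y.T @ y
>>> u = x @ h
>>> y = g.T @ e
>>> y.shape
(17, 3)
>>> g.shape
(3, 17)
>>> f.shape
(17, 17)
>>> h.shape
(17, 3)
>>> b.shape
(3, 3)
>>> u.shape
(5, 19, 3)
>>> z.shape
(2, 13, 17)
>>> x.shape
(5, 19, 17)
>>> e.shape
(3, 3)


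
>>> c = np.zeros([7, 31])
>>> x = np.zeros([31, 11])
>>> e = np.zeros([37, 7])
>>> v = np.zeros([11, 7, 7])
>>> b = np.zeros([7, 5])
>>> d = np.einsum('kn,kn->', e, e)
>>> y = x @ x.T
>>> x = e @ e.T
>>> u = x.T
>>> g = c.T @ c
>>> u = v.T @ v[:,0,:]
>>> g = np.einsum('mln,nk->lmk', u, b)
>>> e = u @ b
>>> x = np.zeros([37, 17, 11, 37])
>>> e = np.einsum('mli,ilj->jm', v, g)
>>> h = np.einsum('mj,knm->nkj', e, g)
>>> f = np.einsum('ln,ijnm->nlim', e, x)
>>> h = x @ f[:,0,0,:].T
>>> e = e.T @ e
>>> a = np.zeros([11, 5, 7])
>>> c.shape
(7, 31)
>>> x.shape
(37, 17, 11, 37)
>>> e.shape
(11, 11)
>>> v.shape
(11, 7, 7)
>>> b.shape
(7, 5)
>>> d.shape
()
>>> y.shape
(31, 31)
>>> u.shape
(7, 7, 7)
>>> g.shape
(7, 7, 5)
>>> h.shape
(37, 17, 11, 11)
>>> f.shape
(11, 5, 37, 37)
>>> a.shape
(11, 5, 7)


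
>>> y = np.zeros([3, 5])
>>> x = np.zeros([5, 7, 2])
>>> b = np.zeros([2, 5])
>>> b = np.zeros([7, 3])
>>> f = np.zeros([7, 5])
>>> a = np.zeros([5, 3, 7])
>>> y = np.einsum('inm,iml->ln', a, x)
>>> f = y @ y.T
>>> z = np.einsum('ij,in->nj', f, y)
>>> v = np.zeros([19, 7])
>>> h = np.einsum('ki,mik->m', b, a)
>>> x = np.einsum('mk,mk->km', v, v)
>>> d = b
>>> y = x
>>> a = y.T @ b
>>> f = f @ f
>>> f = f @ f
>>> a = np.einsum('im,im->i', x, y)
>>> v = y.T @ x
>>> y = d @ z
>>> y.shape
(7, 2)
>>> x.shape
(7, 19)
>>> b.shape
(7, 3)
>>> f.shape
(2, 2)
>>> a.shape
(7,)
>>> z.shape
(3, 2)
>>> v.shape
(19, 19)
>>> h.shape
(5,)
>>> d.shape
(7, 3)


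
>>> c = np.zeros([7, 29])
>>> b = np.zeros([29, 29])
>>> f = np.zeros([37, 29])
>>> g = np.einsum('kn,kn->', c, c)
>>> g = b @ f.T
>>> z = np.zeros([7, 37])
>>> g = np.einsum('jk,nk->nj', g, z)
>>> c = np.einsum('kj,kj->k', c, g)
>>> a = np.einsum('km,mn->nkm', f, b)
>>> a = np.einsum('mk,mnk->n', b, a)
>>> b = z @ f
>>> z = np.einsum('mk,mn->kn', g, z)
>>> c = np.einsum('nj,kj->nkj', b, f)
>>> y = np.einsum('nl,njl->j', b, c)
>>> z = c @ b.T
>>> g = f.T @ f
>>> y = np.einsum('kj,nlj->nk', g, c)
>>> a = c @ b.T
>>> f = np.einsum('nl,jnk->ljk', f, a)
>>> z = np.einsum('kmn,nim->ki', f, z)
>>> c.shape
(7, 37, 29)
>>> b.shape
(7, 29)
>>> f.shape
(29, 7, 7)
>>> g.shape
(29, 29)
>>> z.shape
(29, 37)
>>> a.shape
(7, 37, 7)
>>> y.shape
(7, 29)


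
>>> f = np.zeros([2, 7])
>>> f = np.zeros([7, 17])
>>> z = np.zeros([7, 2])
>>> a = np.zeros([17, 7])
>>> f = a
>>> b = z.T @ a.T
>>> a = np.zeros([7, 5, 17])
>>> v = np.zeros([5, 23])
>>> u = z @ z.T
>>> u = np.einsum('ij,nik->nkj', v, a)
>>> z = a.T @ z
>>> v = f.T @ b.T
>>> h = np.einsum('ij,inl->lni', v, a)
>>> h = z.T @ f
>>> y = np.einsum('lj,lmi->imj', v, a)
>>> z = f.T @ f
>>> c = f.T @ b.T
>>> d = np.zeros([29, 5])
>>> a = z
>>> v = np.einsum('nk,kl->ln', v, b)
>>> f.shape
(17, 7)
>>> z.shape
(7, 7)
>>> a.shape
(7, 7)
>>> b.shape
(2, 17)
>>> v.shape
(17, 7)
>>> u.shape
(7, 17, 23)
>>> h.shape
(2, 5, 7)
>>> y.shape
(17, 5, 2)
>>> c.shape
(7, 2)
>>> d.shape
(29, 5)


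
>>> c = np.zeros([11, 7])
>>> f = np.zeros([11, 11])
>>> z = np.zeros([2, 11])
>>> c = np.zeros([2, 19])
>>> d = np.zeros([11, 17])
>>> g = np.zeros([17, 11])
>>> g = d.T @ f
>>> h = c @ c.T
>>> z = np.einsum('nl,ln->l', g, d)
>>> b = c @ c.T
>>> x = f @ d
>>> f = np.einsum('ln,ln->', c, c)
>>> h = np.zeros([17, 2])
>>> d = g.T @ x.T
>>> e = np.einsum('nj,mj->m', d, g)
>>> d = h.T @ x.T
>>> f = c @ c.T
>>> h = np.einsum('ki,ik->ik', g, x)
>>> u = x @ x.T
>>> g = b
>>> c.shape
(2, 19)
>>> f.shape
(2, 2)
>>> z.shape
(11,)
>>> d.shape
(2, 11)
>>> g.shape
(2, 2)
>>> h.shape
(11, 17)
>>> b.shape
(2, 2)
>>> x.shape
(11, 17)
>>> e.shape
(17,)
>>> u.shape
(11, 11)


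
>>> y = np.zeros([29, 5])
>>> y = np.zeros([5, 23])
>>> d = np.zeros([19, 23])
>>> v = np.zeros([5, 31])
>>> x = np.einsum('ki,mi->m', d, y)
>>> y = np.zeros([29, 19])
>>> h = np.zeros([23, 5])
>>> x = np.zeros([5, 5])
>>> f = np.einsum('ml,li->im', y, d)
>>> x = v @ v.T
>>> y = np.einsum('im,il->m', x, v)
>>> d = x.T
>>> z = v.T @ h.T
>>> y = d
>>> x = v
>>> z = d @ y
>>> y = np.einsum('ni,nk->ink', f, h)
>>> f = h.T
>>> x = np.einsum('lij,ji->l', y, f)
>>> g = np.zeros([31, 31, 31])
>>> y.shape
(29, 23, 5)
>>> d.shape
(5, 5)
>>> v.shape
(5, 31)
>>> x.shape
(29,)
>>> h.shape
(23, 5)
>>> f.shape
(5, 23)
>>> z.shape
(5, 5)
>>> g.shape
(31, 31, 31)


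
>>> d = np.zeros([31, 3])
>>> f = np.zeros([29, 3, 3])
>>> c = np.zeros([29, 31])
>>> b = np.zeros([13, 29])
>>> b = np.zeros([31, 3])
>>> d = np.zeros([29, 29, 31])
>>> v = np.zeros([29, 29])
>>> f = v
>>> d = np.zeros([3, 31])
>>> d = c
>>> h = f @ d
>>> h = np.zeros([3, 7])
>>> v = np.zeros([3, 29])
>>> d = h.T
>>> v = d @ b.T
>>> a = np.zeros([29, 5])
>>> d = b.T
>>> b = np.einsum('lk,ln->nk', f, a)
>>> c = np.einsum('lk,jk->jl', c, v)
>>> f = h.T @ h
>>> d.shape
(3, 31)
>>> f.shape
(7, 7)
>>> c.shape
(7, 29)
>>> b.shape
(5, 29)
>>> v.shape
(7, 31)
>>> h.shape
(3, 7)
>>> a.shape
(29, 5)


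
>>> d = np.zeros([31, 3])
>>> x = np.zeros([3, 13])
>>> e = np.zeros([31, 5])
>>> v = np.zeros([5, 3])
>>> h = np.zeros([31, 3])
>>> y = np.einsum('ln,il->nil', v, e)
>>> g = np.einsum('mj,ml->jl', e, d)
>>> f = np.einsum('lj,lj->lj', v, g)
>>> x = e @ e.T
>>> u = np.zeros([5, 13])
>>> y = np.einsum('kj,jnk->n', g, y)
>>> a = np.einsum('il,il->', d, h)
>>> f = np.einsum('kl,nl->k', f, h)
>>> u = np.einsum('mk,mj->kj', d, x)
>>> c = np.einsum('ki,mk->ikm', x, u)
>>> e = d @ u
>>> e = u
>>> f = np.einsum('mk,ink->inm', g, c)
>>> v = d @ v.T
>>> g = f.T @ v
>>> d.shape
(31, 3)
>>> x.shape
(31, 31)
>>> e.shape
(3, 31)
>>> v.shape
(31, 5)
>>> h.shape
(31, 3)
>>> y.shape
(31,)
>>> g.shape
(5, 31, 5)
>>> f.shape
(31, 31, 5)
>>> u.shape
(3, 31)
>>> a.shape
()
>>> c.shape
(31, 31, 3)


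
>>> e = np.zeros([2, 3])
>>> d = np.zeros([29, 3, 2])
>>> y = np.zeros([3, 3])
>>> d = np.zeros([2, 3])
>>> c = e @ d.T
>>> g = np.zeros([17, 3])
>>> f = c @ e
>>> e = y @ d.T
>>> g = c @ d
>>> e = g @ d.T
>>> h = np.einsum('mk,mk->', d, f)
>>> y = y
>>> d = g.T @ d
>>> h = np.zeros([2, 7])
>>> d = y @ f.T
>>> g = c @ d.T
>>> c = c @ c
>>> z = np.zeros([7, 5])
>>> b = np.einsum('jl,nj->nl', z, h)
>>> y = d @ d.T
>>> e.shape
(2, 2)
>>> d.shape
(3, 2)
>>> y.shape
(3, 3)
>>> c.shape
(2, 2)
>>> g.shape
(2, 3)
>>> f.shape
(2, 3)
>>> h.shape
(2, 7)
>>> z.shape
(7, 5)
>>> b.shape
(2, 5)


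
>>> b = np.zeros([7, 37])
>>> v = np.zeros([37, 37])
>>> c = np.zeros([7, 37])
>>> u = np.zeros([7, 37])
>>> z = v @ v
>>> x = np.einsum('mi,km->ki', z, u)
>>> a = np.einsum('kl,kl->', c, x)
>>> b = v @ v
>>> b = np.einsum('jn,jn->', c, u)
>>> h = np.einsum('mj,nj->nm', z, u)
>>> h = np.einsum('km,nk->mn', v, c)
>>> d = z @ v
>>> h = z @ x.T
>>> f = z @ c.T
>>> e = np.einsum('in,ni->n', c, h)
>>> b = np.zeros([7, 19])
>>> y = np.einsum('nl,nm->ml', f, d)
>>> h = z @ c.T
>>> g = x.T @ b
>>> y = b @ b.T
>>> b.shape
(7, 19)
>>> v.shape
(37, 37)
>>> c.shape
(7, 37)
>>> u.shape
(7, 37)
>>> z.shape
(37, 37)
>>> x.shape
(7, 37)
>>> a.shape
()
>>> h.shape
(37, 7)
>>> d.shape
(37, 37)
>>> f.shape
(37, 7)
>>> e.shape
(37,)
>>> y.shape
(7, 7)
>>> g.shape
(37, 19)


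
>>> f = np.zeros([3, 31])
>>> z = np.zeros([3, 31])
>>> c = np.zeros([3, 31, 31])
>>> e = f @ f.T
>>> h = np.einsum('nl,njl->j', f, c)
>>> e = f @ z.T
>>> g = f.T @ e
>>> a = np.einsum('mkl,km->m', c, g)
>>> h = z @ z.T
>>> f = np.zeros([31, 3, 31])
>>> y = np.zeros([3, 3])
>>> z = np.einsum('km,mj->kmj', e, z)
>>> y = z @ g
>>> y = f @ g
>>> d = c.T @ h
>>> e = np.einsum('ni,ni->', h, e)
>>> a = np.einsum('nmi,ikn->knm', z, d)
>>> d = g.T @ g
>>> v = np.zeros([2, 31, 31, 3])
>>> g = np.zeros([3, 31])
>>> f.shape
(31, 3, 31)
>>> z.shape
(3, 3, 31)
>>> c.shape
(3, 31, 31)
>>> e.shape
()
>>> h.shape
(3, 3)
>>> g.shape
(3, 31)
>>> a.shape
(31, 3, 3)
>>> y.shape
(31, 3, 3)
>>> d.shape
(3, 3)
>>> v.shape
(2, 31, 31, 3)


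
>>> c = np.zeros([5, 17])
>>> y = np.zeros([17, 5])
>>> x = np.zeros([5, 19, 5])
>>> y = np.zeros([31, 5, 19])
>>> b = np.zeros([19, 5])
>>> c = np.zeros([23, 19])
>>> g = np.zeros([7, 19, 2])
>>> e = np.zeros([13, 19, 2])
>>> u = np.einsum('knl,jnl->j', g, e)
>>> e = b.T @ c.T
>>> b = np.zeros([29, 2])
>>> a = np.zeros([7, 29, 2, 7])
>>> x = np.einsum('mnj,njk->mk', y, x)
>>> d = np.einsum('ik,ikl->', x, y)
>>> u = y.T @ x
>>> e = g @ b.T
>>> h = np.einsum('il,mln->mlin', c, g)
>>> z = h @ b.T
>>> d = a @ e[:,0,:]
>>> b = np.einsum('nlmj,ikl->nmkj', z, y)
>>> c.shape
(23, 19)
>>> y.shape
(31, 5, 19)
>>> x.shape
(31, 5)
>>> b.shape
(7, 23, 5, 29)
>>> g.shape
(7, 19, 2)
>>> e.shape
(7, 19, 29)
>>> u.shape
(19, 5, 5)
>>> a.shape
(7, 29, 2, 7)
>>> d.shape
(7, 29, 2, 29)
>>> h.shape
(7, 19, 23, 2)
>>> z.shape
(7, 19, 23, 29)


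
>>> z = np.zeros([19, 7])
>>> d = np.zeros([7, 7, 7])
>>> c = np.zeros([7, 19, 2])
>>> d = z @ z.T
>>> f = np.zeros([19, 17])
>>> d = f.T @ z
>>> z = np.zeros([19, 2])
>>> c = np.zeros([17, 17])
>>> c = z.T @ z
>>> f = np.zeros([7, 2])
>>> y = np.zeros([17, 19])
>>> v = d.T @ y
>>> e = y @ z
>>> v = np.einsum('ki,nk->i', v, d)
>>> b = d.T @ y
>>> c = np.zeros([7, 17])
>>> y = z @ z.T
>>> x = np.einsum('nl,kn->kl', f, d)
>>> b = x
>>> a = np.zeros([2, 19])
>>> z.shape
(19, 2)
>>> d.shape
(17, 7)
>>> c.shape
(7, 17)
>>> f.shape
(7, 2)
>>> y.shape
(19, 19)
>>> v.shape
(19,)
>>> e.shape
(17, 2)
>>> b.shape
(17, 2)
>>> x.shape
(17, 2)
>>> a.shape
(2, 19)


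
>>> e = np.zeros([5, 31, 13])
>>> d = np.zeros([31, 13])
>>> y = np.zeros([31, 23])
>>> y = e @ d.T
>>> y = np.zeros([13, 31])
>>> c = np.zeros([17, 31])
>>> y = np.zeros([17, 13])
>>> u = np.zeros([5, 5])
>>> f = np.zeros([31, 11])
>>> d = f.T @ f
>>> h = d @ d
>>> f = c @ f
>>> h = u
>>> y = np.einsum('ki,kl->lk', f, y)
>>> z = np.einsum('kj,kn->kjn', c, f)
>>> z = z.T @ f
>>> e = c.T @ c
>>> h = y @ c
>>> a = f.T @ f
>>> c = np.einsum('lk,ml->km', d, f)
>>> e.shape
(31, 31)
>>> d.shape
(11, 11)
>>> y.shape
(13, 17)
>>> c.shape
(11, 17)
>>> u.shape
(5, 5)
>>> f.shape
(17, 11)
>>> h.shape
(13, 31)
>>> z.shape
(11, 31, 11)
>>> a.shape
(11, 11)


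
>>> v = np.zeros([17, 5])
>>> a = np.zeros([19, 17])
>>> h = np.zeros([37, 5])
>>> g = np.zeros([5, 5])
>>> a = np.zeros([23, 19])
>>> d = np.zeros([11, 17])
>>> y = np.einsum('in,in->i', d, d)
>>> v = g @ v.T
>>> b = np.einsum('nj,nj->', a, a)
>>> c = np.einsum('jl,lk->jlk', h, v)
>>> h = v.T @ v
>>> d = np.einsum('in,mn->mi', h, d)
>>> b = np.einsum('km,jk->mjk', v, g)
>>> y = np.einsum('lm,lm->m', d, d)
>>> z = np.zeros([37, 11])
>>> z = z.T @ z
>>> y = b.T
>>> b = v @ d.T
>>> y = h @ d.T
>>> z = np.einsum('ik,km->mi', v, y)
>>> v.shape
(5, 17)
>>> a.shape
(23, 19)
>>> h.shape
(17, 17)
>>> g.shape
(5, 5)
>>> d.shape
(11, 17)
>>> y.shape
(17, 11)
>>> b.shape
(5, 11)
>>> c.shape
(37, 5, 17)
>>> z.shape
(11, 5)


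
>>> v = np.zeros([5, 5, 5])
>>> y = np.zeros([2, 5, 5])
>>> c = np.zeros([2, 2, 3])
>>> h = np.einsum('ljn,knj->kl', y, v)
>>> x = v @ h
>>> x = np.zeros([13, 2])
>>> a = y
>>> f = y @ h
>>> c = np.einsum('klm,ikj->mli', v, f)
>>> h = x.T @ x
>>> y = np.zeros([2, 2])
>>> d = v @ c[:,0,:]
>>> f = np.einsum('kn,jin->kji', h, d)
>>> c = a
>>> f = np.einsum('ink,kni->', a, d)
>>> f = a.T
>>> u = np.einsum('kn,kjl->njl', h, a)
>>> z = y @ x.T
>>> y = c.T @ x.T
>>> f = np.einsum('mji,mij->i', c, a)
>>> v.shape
(5, 5, 5)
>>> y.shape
(5, 5, 13)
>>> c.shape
(2, 5, 5)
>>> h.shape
(2, 2)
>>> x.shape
(13, 2)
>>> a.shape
(2, 5, 5)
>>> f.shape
(5,)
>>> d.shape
(5, 5, 2)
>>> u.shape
(2, 5, 5)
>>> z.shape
(2, 13)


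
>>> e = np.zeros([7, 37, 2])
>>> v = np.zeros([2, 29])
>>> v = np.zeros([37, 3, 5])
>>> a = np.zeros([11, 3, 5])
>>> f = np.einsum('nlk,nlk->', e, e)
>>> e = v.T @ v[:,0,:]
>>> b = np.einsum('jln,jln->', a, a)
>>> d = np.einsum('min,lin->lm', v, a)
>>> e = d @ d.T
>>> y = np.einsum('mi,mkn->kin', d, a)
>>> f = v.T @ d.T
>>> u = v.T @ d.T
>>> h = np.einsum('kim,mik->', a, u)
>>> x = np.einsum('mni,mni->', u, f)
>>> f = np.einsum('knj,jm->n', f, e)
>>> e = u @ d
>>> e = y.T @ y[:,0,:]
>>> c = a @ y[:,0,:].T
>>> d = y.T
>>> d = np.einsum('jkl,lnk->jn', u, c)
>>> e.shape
(5, 37, 5)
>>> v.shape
(37, 3, 5)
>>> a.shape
(11, 3, 5)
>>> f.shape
(3,)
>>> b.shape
()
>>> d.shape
(5, 3)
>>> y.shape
(3, 37, 5)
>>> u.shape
(5, 3, 11)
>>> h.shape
()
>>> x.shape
()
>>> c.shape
(11, 3, 3)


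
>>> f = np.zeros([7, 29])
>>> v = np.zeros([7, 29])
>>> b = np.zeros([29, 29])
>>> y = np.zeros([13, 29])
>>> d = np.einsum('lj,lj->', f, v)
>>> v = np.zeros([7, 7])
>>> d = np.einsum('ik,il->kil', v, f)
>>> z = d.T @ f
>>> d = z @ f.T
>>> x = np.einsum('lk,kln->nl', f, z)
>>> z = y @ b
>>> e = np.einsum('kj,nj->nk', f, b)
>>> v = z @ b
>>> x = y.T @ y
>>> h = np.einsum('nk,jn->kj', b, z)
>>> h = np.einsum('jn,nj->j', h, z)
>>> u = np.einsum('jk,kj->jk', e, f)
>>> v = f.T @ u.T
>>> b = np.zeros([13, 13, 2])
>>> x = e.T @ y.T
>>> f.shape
(7, 29)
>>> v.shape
(29, 29)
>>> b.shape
(13, 13, 2)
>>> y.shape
(13, 29)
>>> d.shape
(29, 7, 7)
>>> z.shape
(13, 29)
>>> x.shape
(7, 13)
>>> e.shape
(29, 7)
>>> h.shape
(29,)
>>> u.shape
(29, 7)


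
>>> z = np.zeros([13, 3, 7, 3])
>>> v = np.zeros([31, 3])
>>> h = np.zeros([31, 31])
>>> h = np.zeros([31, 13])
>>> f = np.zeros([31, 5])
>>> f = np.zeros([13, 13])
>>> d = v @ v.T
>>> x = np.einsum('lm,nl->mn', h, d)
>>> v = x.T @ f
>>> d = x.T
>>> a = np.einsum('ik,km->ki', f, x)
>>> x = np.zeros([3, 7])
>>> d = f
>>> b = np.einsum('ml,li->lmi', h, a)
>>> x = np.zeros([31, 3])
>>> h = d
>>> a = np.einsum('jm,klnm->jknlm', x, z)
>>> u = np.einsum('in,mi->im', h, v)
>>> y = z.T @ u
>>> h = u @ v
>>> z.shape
(13, 3, 7, 3)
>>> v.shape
(31, 13)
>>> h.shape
(13, 13)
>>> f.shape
(13, 13)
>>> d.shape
(13, 13)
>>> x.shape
(31, 3)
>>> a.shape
(31, 13, 7, 3, 3)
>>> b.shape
(13, 31, 13)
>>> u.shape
(13, 31)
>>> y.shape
(3, 7, 3, 31)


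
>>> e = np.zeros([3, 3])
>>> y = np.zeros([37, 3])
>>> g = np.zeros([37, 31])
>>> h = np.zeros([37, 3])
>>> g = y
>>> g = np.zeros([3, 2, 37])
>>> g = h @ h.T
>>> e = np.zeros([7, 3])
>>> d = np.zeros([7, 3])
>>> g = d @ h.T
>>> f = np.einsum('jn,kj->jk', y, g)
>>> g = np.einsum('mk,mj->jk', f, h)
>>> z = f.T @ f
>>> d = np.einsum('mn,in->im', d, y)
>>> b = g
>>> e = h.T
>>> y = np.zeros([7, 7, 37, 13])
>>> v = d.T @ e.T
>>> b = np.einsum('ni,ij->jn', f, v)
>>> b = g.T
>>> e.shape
(3, 37)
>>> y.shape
(7, 7, 37, 13)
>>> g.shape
(3, 7)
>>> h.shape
(37, 3)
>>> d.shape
(37, 7)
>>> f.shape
(37, 7)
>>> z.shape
(7, 7)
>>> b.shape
(7, 3)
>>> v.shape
(7, 3)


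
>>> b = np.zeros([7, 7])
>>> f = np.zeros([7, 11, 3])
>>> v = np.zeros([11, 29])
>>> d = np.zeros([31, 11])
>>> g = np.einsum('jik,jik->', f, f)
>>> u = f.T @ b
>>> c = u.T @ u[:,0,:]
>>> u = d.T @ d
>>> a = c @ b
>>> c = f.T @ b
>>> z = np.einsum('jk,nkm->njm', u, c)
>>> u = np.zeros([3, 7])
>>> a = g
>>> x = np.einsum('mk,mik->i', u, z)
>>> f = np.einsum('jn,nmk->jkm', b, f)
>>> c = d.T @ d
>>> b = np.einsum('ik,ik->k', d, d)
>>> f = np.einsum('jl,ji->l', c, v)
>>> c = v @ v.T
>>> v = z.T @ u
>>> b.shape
(11,)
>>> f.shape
(11,)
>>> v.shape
(7, 11, 7)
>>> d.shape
(31, 11)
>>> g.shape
()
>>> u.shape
(3, 7)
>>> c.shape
(11, 11)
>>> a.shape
()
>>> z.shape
(3, 11, 7)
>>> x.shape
(11,)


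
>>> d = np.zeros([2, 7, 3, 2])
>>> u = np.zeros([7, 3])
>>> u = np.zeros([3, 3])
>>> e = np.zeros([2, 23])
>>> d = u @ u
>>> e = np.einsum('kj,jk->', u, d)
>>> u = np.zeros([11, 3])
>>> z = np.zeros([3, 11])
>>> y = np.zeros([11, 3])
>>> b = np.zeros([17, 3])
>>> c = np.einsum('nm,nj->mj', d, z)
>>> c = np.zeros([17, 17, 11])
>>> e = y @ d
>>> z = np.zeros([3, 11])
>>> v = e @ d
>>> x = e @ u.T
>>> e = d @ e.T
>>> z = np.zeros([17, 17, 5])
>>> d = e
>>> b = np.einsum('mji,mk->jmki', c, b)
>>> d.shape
(3, 11)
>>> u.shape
(11, 3)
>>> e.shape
(3, 11)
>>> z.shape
(17, 17, 5)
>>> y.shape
(11, 3)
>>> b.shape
(17, 17, 3, 11)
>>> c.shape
(17, 17, 11)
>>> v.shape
(11, 3)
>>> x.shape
(11, 11)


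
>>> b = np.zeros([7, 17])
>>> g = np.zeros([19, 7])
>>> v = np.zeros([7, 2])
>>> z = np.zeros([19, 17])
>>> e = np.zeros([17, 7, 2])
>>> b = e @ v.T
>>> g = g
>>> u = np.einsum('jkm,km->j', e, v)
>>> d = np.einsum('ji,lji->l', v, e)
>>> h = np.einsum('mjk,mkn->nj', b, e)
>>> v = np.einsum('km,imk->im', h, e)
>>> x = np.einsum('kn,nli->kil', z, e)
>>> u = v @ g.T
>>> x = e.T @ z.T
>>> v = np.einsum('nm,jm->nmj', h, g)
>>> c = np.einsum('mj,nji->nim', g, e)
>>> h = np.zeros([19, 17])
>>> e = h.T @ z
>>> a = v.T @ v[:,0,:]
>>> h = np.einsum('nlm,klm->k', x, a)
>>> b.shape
(17, 7, 7)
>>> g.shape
(19, 7)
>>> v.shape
(2, 7, 19)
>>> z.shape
(19, 17)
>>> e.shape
(17, 17)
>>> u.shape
(17, 19)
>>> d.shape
(17,)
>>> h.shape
(19,)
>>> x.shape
(2, 7, 19)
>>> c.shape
(17, 2, 19)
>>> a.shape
(19, 7, 19)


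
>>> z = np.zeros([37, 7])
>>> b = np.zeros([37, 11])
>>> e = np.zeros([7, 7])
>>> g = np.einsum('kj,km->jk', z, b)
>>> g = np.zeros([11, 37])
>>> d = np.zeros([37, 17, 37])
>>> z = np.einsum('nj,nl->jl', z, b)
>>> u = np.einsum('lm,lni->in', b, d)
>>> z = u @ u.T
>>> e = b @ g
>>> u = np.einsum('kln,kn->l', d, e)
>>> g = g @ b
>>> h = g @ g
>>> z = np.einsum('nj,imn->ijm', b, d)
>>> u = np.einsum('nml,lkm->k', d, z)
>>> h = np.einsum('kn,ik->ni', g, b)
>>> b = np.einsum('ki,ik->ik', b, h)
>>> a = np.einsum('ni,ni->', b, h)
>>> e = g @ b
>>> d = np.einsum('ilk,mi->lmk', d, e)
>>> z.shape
(37, 11, 17)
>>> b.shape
(11, 37)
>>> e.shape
(11, 37)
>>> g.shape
(11, 11)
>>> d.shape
(17, 11, 37)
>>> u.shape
(11,)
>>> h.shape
(11, 37)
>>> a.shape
()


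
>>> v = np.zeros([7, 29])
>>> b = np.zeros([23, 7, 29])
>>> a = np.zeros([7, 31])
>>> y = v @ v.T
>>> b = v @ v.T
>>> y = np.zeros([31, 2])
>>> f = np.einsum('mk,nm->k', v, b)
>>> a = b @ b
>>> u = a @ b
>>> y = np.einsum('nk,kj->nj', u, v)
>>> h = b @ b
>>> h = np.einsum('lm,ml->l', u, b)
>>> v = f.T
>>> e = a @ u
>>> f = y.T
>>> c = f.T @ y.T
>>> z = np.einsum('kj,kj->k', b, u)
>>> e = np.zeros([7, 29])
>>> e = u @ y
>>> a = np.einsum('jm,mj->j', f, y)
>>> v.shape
(29,)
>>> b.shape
(7, 7)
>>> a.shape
(29,)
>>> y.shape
(7, 29)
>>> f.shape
(29, 7)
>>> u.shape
(7, 7)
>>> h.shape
(7,)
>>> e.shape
(7, 29)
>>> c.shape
(7, 7)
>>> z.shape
(7,)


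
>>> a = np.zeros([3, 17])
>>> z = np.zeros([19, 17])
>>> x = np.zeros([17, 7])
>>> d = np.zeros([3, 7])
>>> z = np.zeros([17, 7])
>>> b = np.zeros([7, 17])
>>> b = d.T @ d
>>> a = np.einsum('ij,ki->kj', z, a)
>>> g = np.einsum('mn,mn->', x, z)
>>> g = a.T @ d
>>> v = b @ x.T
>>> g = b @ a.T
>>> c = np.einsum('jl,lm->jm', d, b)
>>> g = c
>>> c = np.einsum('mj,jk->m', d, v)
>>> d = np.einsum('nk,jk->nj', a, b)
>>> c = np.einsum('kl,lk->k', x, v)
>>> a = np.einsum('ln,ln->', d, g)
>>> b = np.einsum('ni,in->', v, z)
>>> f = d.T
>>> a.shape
()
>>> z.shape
(17, 7)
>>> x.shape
(17, 7)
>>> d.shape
(3, 7)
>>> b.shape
()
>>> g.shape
(3, 7)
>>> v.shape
(7, 17)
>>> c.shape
(17,)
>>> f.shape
(7, 3)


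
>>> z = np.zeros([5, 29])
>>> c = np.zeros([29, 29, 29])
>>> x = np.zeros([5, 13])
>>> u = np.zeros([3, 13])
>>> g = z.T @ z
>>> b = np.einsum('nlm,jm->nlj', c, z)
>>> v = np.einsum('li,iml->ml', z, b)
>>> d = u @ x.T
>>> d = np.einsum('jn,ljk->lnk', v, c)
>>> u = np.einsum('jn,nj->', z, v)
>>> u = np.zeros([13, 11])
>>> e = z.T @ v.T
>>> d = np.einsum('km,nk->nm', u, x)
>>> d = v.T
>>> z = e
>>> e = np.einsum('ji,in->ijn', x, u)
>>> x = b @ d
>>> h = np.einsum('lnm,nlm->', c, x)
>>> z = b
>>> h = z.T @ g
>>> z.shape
(29, 29, 5)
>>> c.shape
(29, 29, 29)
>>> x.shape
(29, 29, 29)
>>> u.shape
(13, 11)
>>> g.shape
(29, 29)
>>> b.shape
(29, 29, 5)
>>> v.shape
(29, 5)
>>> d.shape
(5, 29)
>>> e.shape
(13, 5, 11)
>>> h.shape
(5, 29, 29)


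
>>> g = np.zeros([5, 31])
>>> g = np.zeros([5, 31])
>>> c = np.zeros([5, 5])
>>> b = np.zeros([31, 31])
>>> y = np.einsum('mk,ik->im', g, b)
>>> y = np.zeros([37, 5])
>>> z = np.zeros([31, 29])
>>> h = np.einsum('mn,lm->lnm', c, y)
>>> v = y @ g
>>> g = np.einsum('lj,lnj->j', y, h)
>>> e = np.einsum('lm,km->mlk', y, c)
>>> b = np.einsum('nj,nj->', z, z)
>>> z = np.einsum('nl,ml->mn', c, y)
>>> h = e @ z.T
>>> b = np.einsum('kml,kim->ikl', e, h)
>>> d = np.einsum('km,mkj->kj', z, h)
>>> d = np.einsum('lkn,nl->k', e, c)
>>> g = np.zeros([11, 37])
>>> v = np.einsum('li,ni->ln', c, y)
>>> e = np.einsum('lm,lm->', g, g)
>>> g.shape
(11, 37)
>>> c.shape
(5, 5)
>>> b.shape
(37, 5, 5)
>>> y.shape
(37, 5)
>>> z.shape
(37, 5)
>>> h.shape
(5, 37, 37)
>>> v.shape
(5, 37)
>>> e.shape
()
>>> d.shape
(37,)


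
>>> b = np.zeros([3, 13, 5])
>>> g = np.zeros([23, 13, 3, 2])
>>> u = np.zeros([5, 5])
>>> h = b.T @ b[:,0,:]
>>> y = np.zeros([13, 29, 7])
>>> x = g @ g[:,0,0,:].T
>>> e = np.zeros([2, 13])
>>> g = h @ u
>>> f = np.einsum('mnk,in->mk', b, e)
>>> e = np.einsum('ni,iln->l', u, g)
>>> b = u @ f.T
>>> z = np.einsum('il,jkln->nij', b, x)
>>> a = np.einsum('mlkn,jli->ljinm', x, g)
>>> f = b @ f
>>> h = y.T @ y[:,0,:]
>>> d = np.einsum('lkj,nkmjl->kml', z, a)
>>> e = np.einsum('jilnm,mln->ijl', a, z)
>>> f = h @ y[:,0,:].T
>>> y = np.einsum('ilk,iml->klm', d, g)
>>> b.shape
(5, 3)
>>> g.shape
(5, 13, 5)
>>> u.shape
(5, 5)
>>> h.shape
(7, 29, 7)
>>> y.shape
(23, 5, 13)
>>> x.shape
(23, 13, 3, 23)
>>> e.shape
(5, 13, 5)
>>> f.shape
(7, 29, 13)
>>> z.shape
(23, 5, 23)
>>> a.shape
(13, 5, 5, 23, 23)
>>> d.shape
(5, 5, 23)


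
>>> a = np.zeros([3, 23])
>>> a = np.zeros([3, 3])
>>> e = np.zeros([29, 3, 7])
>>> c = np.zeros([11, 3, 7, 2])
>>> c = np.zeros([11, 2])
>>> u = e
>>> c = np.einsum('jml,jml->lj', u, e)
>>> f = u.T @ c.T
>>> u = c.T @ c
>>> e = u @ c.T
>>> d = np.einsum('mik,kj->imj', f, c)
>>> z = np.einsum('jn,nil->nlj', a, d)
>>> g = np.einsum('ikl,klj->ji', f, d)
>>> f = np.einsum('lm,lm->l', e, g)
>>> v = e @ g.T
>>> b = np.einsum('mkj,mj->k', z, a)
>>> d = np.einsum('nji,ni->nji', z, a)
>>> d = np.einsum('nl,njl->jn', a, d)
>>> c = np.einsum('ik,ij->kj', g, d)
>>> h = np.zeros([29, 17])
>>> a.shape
(3, 3)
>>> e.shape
(29, 7)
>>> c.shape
(7, 3)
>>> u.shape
(29, 29)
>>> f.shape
(29,)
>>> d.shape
(29, 3)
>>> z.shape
(3, 29, 3)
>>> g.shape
(29, 7)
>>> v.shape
(29, 29)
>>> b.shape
(29,)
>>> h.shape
(29, 17)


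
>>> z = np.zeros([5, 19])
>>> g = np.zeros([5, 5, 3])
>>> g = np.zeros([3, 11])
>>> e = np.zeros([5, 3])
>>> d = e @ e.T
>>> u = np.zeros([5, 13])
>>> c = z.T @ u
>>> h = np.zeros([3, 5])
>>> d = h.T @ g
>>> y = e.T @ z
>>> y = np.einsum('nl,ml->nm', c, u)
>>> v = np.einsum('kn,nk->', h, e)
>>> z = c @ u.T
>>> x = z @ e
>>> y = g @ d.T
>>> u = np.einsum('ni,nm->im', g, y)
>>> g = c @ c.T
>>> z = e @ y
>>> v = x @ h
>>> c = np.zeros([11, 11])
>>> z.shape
(5, 5)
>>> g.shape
(19, 19)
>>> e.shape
(5, 3)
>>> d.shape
(5, 11)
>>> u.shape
(11, 5)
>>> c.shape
(11, 11)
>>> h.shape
(3, 5)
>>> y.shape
(3, 5)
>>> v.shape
(19, 5)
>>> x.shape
(19, 3)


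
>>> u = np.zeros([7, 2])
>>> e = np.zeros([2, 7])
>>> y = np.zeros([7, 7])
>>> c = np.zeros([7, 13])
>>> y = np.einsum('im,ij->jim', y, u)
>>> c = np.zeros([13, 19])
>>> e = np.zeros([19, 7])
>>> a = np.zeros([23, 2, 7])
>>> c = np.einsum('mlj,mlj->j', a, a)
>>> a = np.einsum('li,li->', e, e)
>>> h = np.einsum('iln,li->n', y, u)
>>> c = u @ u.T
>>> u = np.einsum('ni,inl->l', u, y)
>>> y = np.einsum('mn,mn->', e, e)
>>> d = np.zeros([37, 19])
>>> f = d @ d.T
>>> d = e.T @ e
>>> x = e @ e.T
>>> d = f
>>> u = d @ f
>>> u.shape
(37, 37)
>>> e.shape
(19, 7)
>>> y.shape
()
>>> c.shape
(7, 7)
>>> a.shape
()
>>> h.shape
(7,)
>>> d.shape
(37, 37)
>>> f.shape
(37, 37)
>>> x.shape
(19, 19)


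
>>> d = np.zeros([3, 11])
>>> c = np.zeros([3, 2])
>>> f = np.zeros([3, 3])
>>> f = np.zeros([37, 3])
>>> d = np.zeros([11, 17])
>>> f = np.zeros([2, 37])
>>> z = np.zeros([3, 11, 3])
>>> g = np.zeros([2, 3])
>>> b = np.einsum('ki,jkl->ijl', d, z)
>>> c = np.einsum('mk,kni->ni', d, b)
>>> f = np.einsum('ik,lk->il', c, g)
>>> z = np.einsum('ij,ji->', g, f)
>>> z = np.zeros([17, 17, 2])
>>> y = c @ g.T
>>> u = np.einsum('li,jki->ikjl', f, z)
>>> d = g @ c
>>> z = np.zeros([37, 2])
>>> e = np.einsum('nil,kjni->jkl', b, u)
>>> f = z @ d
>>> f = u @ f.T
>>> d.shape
(2, 3)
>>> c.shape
(3, 3)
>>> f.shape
(2, 17, 17, 37)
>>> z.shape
(37, 2)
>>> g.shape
(2, 3)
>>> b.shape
(17, 3, 3)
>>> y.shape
(3, 2)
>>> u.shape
(2, 17, 17, 3)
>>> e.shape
(17, 2, 3)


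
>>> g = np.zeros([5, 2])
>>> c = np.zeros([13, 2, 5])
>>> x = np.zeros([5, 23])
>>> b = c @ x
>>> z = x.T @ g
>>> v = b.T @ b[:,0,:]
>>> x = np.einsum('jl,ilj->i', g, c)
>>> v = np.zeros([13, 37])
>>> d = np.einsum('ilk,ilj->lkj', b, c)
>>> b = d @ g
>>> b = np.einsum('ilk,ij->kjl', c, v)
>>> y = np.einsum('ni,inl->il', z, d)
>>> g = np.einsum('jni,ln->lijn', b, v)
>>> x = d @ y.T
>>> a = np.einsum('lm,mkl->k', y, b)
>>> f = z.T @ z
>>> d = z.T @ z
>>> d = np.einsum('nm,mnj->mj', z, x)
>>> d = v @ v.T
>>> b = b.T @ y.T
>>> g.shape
(13, 2, 5, 37)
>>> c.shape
(13, 2, 5)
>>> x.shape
(2, 23, 2)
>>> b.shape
(2, 37, 2)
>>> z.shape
(23, 2)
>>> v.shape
(13, 37)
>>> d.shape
(13, 13)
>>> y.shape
(2, 5)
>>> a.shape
(37,)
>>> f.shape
(2, 2)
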